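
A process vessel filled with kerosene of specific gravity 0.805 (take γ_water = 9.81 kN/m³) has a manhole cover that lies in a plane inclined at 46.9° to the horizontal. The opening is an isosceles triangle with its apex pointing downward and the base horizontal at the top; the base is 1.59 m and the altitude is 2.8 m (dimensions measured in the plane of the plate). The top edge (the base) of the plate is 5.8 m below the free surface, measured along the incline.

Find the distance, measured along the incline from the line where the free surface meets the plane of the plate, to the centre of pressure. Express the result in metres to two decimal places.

y_p = 6.80 m

γ = 0.805 × 9.81 = 7.89705 kN/m³.
Let θ = 46.9° be the plate's angle to the horizontal; measure y along the incline from where the plane meets the free surface. Vertical depth h = y·sinθ with sinθ = 0.730162.
With the apex down, the centroid sits h/3 = 2.8/3 = 0.933333 m below the base (the top edge), so y_c = 5.8 + 0.933333 = 6.73333 m and h_c = 6.73333 × 0.730162 = 4.91642 m.
A = ½ × 1.59 × 2.8 = 2.226 m².
Resultant F = γ·h_c·A = 7.89705 × 4.91642 × 2.226 = 86.4249 kN.
I_c = b·h³/36 = 1.59 × 2.8³/36 = 0.969547 m⁴.
Centre of pressure: y_p = y_c + I_c/(y_c·A) = 6.73333 + 0.969547/(6.73333 × 2.226) = 6.73333 + 0.0646865 = 6.79802 m along the plane.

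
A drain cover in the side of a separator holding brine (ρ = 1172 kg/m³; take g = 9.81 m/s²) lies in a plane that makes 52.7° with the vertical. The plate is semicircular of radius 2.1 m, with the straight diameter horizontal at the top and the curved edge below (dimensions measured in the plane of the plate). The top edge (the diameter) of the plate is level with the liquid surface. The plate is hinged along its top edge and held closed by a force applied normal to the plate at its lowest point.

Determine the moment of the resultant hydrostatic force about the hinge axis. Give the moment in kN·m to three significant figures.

γ = ρg = 1172 × 9.81 / 1000 = 11.49732 kN/m³.
The plate makes 52.7° with the vertical, i.e. θ = 90° − 52.7° = 37.3° to the horizontal. Measuring y along the incline from the free-surface line, vertical depth h = y·sinθ with sinθ = 0.605988.
The centroid of a semicircle lies 4r/(3π) = 0.891268 m from the diameter, here below the top edge, so y_c = 0.891268 m and h_c = 0.891268 × 0.605988 = 0.540098 m.
A = πr²/2 = π × 2.1²/2 = 6.92721 m².
Resultant F = γ·h_c·A = 11.49732 × 0.540098 × 6.92721 = 43.0158 kN.
I_c = (π/8 − 8/(9π))·r⁴ = 0.109757 × 2.1⁴ = 2.13457 m⁴.
Centre of pressure: y_p = y_c + I_c/(y_c·A) = 0.891268 + 2.13457/(0.891268 × 6.92721) = 0.891268 + 0.345735 = 1.237 m along the plane.
The resultant acts 0.891268 + 0.345735 = 1.237 m (along the plate) below the hinge at the top edge, so the moment about the hinge is M = F × 1.237 = 43.0158 × 1.237 = 53.2105 kN·m.

M ≈ 53.2 kN·m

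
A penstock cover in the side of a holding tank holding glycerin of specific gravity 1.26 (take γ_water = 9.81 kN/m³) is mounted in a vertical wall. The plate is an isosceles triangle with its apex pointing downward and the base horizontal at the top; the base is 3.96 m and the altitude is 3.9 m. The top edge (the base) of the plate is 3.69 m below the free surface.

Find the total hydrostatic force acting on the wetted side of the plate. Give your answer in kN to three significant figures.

F ≈ 476 kN

γ = 1.26 × 9.81 = 12.3606 kN/m³.
With the apex down, the centroid sits h/3 = 3.9/3 = 1.3 m below the base (the top edge), so the centroid depth is h_c = 3.69 + 1.3 = 4.99 m.
A = ½ × 3.96 × 3.9 = 7.722 m².
Resultant F = γ·h_c·A = 12.3606 × 4.99 × 7.722 = 476.288 kN.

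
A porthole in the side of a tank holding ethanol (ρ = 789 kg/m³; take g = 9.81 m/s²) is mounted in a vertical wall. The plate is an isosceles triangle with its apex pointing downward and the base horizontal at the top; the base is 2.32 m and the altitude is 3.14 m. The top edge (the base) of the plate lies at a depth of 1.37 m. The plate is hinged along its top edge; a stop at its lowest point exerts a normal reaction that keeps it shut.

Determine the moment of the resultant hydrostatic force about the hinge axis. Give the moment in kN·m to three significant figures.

γ = ρg = 789 × 9.81 / 1000 = 7.74009 kN/m³.
With the apex down, the centroid sits h/3 = 3.14/3 = 1.04667 m below the base (the top edge), so the centroid depth is h_c = 1.37 + 1.04667 = 2.41667 m.
A = ½ × 2.32 × 3.14 = 3.6424 m².
Resultant F = γ·h_c·A = 7.74009 × 2.41667 × 3.6424 = 68.132 kN.
I_c = b·h³/36 = 2.32 × 3.14³/36 = 1.99514 m⁴.
Centre of pressure: y_p = y_c + I_c/(y_c·A) = 2.41667 + 1.99514/(2.41667 × 3.6424) = 2.41667 + 0.226657 = 2.64333 m along the plane.
The resultant acts 1.04667 + 0.226657 = 1.27333 m (along the plate) below the hinge at the top edge, so the moment about the hinge is M = F × 1.27333 = 68.132 × 1.27333 = 86.7545 kN·m.

M ≈ 86.8 kN·m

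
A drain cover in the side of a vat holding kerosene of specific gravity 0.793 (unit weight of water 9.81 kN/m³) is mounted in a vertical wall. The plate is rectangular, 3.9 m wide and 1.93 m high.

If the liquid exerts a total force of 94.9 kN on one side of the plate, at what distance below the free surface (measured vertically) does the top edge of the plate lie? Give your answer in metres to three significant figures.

γ = 0.793 × 9.81 = 7.77933 kN/m³.
A = 3.9 × 1.93 = 7.527 m².
From F = γ·h_c·A, the centroid depth is h_c = 94.9/(7.77933 × 7.527) = 1.6207 m.
The centroid lies 1.93/2 = 0.965 m below the top edge, so the top edge sits at h_top = 1.6207 − 0.965 = 0.6557 m below the surface.

d_top ≈ 0.656 m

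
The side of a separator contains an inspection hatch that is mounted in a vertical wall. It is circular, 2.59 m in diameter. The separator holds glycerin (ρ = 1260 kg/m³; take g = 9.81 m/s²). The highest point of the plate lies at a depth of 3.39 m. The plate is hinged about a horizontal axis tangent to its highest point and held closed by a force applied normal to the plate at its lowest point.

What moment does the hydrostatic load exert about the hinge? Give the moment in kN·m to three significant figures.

γ = ρg = 1260 × 9.81 / 1000 = 12.3606 kN/m³.
The centroid is at the centre, 1.295 m below the top of the plate, so the centroid depth is h_c = 3.39 + 1.295 = 4.685 m.
A = π(1.295)² = 5.26853 m².
Resultant F = γ·h_c·A = 12.3606 × 4.685 × 5.26853 = 305.097 kN.
I_c = πr⁴/4 = π × 1.295⁴/4 = 2.20886 m⁴.
Centre of pressure: y_p = y_c + I_c/(y_c·A) = 4.685 + 2.20886/(4.685 × 5.26853) = 4.685 + 0.0894889 = 4.77449 m along the plane.
The resultant acts 1.295 + 0.0894889 = 1.38449 m (along the plate) below the hinge at the top edge, so the moment about the hinge is M = F × 1.38449 = 305.097 × 1.38449 = 422.404 kN·m.

M ≈ 422 kN·m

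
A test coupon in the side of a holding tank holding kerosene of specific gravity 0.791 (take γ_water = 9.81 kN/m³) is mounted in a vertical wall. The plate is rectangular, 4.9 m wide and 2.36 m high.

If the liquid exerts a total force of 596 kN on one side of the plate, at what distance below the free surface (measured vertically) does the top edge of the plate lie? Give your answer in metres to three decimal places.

γ = 0.791 × 9.81 = 7.75971 kN/m³.
A = 4.9 × 2.36 = 11.564 m².
From F = γ·h_c·A, the centroid depth is h_c = 596/(7.75971 × 11.564) = 6.64191 m.
The centroid lies 2.36/2 = 1.18 m below the top edge, so the top edge sits at h_top = 6.64191 − 1.18 = 5.46191 m below the surface.

d_top ≈ 5.462 m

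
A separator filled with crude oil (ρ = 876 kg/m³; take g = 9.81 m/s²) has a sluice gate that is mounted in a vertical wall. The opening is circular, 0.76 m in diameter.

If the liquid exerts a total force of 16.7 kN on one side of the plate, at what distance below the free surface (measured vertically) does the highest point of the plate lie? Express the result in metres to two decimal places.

d_top ≈ 3.90 m

γ = ρg = 876 × 9.81 / 1000 = 8.59356 kN/m³.
A = π(0.38)² = 0.453646 m².
From F = γ·h_c·A, the centroid depth is h_c = 16.7/(8.59356 × 0.453646) = 4.28377 m.
The centroid is at the centre, 0.38 m below the top of the plate, so the highest point sits at h_top = 4.28377 − 0.38 = 3.90377 m below the surface.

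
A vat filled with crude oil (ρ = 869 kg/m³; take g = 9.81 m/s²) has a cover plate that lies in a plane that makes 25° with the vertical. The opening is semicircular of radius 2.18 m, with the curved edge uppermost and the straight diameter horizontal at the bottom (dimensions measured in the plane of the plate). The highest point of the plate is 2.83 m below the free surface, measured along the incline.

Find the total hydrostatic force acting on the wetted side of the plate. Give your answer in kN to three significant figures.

F ≈ 236 kN

γ = ρg = 869 × 9.81 / 1000 = 8.52489 kN/m³.
The plate makes 25° with the vertical, i.e. θ = 90° − 25° = 65° to the horizontal. Measuring y along the incline from the free-surface line, vertical depth h = y·sinθ with sinθ = 0.906308.
The centroid lies 4r/(3π) = 0.925221 m above the diameter, so r − 4r/(3π) = 2.18 − 0.925221 = 1.25478 m below the topmost point, so y_c = 2.83 + 1.25478 = 4.08478 m and h_c = 4.08478 × 0.906308 = 3.70207 m.
A = πr²/2 = π × 2.18²/2 = 7.46505 m².
Resultant F = γ·h_c·A = 8.52489 × 3.70207 × 7.46505 = 235.595 kN.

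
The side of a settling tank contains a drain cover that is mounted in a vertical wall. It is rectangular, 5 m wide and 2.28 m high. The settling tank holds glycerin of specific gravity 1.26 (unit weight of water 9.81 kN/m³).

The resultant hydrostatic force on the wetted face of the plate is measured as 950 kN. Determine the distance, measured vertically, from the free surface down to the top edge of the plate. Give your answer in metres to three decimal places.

d_top ≈ 5.602 m

γ = 1.26 × 9.81 = 12.3606 kN/m³.
A = 5 × 2.28 = 11.4 m².
From F = γ·h_c·A, the centroid depth is h_c = 950/(12.3606 × 11.4) = 6.74185 m.
The centroid lies 2.28/2 = 1.14 m below the top edge, so the top edge sits at h_top = 6.74185 − 1.14 = 5.60185 m below the surface.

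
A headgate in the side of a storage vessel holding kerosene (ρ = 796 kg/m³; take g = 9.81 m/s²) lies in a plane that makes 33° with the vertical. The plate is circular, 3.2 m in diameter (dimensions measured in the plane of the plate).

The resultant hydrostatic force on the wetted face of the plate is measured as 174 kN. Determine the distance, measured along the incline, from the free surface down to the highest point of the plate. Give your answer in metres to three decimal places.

γ = ρg = 796 × 9.81 / 1000 = 7.80876 kN/m³.
A = π(1.6)² = 8.04248 m².
From F = γ·h_c·A, the centroid depth is h_c = 174/(7.80876 × 8.04248) = 2.77062 m.
The plate makes 33° with the vertical, i.e. θ = 90° − 33° = 57° to the horizontal. Measuring y along the incline from the free-surface line, vertical depth h = y·sinθ with sinθ = 0.838671.
Along the incline, y_c = h_c/sinθ = 2.77062/0.838671 = 3.30358 m.
The centroid is at the centre, 1.6 m below the top of the plate, so the highest point sits at y_top = 3.30358 − 1.6 = 1.70358 m along the incline.

y_top ≈ 1.704 m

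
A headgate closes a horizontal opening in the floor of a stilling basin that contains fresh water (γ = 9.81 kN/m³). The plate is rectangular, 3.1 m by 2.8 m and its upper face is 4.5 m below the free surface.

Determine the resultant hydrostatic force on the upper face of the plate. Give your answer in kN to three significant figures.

γ = 9.81 kN/m³.
The plate is horizontal, so pressure is uniform at p = γ·h = 9.81 × 4.5 = 44.145 kN/m².
A = 3.1 × 2.8 = 8.68 m².
F = p·A = 44.145 × 8.68 = 383.179 kN.

F ≈ 383 kN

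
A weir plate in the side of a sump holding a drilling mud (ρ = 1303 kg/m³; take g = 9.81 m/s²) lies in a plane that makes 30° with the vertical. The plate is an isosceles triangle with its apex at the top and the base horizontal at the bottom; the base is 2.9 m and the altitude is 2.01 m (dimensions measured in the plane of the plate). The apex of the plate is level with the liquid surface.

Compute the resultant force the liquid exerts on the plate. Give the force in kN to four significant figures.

γ = ρg = 1303 × 9.81 / 1000 = 12.78243 kN/m³.
The plate makes 30° with the vertical, i.e. θ = 90° − 30° = 60° to the horizontal. Measuring y along the incline from the free-surface line, vertical depth h = y·sinθ with sinθ = 0.866025.
With the apex up, the centroid sits 2h/3 = 2 × 2.01/3 = 1.34 m below the apex, so y_c = 1.34 m and h_c = 1.34 × 0.866025 = 1.16047 m.
A = ½ × 2.9 × 2.01 = 2.9145 m².
Resultant F = γ·h_c·A = 12.78243 × 1.16047 × 2.9145 = 43.2326 kN.

F ≈ 43.23 kN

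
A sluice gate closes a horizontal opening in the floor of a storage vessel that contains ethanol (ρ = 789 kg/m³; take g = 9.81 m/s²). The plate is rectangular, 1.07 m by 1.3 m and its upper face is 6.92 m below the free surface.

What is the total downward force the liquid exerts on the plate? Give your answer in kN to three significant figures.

F ≈ 74.5 kN

γ = ρg = 789 × 9.81 / 1000 = 7.74009 kN/m³.
The plate is horizontal, so pressure is uniform at p = γ·h = 7.74009 × 6.92 = 53.5614 kN/m².
A = 1.07 × 1.3 = 1.391 m².
F = p·A = 53.5614 × 1.391 = 74.5039 kN.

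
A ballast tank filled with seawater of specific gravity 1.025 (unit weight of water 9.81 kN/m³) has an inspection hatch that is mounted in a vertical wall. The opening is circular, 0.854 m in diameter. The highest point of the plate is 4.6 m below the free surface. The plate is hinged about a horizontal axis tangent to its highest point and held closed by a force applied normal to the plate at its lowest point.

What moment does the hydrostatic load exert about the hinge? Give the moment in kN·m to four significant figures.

M ≈ 12.63 kN·m

γ = 1.025 × 9.81 = 10.05525 kN/m³.
The centroid is at the centre, 0.427 m below the top of the plate, so the centroid depth is h_c = 4.6 + 0.427 = 5.027 m.
A = π(0.427)² = 0.572803 m².
Resultant F = γ·h_c·A = 10.05525 × 5.027 × 0.572803 = 28.9539 kN.
I_c = πr⁴/4 = π × 0.427⁴/4 = 0.0261097 m⁴.
Centre of pressure: y_p = y_c + I_c/(y_c·A) = 5.027 + 0.0261097/(5.027 × 0.572803) = 5.027 + 0.0090675 = 5.03607 m along the plane.
The resultant acts 0.427 + 0.0090675 = 0.436067 m (along the plate) below the hinge at the top edge, so the moment about the hinge is M = F × 0.436067 = 28.9539 × 0.436067 = 12.6258 kN·m.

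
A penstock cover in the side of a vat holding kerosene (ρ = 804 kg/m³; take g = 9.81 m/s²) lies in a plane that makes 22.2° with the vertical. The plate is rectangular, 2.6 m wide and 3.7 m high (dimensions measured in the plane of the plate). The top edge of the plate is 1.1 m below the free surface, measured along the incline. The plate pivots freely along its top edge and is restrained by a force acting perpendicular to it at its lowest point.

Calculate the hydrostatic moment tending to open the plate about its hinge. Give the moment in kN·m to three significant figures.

γ = ρg = 804 × 9.81 / 1000 = 7.88724 kN/m³.
The plate makes 22.2° with the vertical, i.e. θ = 90° − 22.2° = 67.8° to the horizontal. Measuring y along the incline from the free-surface line, vertical depth h = y·sinθ with sinθ = 0.925871.
The centroid lies 3.7/2 = 1.85 m below the top edge, so y_c = 1.1 + 1.85 = 2.95 m and h_c = 2.95 × 0.925871 = 2.73132 m.
A = 2.6 × 3.7 = 9.62 m².
Resultant F = γ·h_c·A = 7.88724 × 2.73132 × 9.62 = 207.24 kN.
I_c = b·h³/12 = 2.6 × 3.7³/12 = 10.9748 m⁴.
Centre of pressure: y_p = y_c + I_c/(y_c·A) = 2.95 + 10.9748/(2.95 × 9.62) = 2.95 + 0.386723 = 3.33672 m along the plane.
The resultant acts 1.85 + 0.386723 = 2.23672 m (along the plate) below the hinge at the top edge, so the moment about the hinge is M = F × 2.23672 = 207.24 × 2.23672 = 463.538 kN·m.

M ≈ 464 kN·m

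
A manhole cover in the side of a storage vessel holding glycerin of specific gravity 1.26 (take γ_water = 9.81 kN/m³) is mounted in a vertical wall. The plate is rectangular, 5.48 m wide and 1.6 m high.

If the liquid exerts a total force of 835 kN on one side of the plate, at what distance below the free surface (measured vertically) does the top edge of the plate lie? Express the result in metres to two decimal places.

d_top ≈ 6.90 m

γ = 1.26 × 9.81 = 12.3606 kN/m³.
A = 5.48 × 1.6 = 8.768 m².
From F = γ·h_c·A, the centroid depth is h_c = 835/(12.3606 × 8.768) = 7.70453 m.
The centroid lies 1.6/2 = 0.8 m below the top edge, so the top edge sits at h_top = 7.70453 − 0.8 = 6.90453 m below the surface.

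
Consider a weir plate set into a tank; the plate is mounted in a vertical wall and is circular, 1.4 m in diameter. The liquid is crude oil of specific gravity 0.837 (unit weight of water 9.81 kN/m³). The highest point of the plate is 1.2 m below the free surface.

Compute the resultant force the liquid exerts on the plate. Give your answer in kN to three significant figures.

F ≈ 24.0 kN

γ = 0.837 × 9.81 = 8.21097 kN/m³.
The centroid is at the centre, 0.7 m below the top of the plate, so the centroid depth is h_c = 1.2 + 0.7 = 1.9 m.
A = π(0.7)² = 1.53938 m².
Resultant F = γ·h_c·A = 8.21097 × 1.9 × 1.53938 = 24.0156 kN.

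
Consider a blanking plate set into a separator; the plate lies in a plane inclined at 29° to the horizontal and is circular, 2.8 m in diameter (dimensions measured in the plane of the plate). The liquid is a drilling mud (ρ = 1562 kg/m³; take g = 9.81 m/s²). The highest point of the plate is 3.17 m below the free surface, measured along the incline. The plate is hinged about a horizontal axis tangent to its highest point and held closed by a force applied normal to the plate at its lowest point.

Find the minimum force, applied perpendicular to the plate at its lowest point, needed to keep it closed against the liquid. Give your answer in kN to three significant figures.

γ = ρg = 1562 × 9.81 / 1000 = 15.32322 kN/m³.
Let θ = 29° be the plate's angle to the horizontal; measure y along the incline from where the plane meets the free surface. Vertical depth h = y·sinθ with sinθ = 0.484810.
The centroid is at the centre, 1.4 m below the top of the plate, so y_c = 3.17 + 1.4 = 4.57 m and h_c = 4.57 × 0.484810 = 2.21558 m.
A = π(1.4)² = 6.15752 m².
Resultant F = γ·h_c·A = 15.32322 × 2.21558 × 6.15752 = 209.047 kN.
I_c = πr⁴/4 = π × 1.4⁴/4 = 3.01719 m⁴.
Centre of pressure: y_p = y_c + I_c/(y_c·A) = 4.57 + 3.01719/(4.57 × 6.15752) = 4.57 + 0.107221 = 4.67722 m along the plane.
The resultant acts 1.4 + 0.107221 = 1.50722 m (along the plate) below the hinge at the top edge, so the moment about the hinge is M = F × 1.50722 = 209.047 × 1.50722 = 315.08 kN·m.
A normal force at the bottom, 2.8 m from the hinge, must supply this moment: P = 315.08/2.8 = 112.529 kN.

P ≈ 113 kN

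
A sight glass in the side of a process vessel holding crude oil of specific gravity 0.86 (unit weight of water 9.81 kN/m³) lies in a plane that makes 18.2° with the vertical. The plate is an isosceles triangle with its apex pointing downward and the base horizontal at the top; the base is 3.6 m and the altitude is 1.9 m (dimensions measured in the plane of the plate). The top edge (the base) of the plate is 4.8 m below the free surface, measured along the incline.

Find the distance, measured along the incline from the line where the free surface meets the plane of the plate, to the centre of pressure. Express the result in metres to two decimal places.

γ = 0.86 × 9.81 = 8.4366 kN/m³.
The plate makes 18.2° with the vertical, i.e. θ = 90° − 18.2° = 71.8° to the horizontal. Measuring y along the incline from the free-surface line, vertical depth h = y·sinθ with sinθ = 0.949972.
With the apex down, the centroid sits h/3 = 1.9/3 = 0.633333 m below the base (the top edge), so y_c = 4.8 + 0.633333 = 5.43333 m and h_c = 5.43333 × 0.949972 = 5.16151 m.
A = ½ × 3.6 × 1.9 = 3.42 m².
Resultant F = γ·h_c·A = 8.4366 × 5.16151 × 3.42 = 148.926 kN.
I_c = b·h³/36 = 3.6 × 1.9³/36 = 0.6859 m⁴.
Centre of pressure: y_p = y_c + I_c/(y_c·A) = 5.43333 + 0.6859/(5.43333 × 3.42) = 5.43333 + 0.0369121 = 5.47024 m along the plane.

y_p = 5.47 m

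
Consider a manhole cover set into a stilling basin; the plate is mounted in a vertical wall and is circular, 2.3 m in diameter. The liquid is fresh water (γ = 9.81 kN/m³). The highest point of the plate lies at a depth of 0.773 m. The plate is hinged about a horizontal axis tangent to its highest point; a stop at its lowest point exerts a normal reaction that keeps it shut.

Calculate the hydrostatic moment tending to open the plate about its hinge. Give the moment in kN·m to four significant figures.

M ≈ 103.6 kN·m

γ = 9.81 kN/m³.
The centroid is at the centre, 1.15 m below the top of the plate, so the centroid depth is h_c = 0.773 + 1.15 = 1.923 m.
A = π(1.15)² = 4.15476 m².
Resultant F = γ·h_c·A = 9.81 × 1.923 × 4.15476 = 78.378 kN.
I_c = πr⁴/4 = π × 1.15⁴/4 = 1.37367 m⁴.
Centre of pressure: y_p = y_c + I_c/(y_c·A) = 1.923 + 1.37367/(1.923 × 4.15476) = 1.923 + 0.171932 = 2.09493 m along the plane.
The resultant acts 1.15 + 0.171932 = 1.32193 m (along the plate) below the hinge at the top edge, so the moment about the hinge is M = F × 1.32193 = 78.378 × 1.32193 = 103.61 kN·m.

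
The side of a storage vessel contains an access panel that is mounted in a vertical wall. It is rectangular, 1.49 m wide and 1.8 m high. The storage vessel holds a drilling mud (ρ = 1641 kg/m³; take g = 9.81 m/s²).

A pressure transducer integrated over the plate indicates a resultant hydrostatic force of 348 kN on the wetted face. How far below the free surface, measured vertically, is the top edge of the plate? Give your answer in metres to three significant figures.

γ = ρg = 1641 × 9.81 / 1000 = 16.09821 kN/m³.
A = 1.49 × 1.8 = 2.682 m².
From F = γ·h_c·A, the centroid depth is h_c = 348/(16.09821 × 2.682) = 8.06015 m.
The centroid lies 1.8/2 = 0.9 m below the top edge, so the top edge sits at h_top = 8.06015 − 0.9 = 7.16015 m below the surface.

d_top ≈ 7.16 m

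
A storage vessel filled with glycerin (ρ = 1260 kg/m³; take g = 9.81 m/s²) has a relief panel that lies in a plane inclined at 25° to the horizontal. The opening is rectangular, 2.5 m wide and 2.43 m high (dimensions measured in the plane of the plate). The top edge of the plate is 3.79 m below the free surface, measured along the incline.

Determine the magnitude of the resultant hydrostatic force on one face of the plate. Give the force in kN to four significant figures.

γ = ρg = 1260 × 9.81 / 1000 = 12.3606 kN/m³.
Let θ = 25° be the plate's angle to the horizontal; measure y along the incline from where the plane meets the free surface. Vertical depth h = y·sinθ with sinθ = 0.422618.
The centroid lies 2.43/2 = 1.215 m below the top edge, so y_c = 3.79 + 1.215 = 5.005 m and h_c = 5.005 × 0.422618 = 2.1152 m.
A = 2.5 × 2.43 = 6.075 m².
Resultant F = γ·h_c·A = 12.3606 × 2.1152 × 6.075 = 158.832 kN.

F ≈ 158.8 kN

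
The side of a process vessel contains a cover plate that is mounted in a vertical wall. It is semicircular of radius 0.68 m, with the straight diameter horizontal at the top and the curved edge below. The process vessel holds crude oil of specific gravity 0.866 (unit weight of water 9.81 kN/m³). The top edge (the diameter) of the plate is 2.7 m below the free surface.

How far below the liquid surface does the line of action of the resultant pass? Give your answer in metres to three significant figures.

h_p = 3.00 m

γ = 0.866 × 9.81 = 8.49546 kN/m³.
The centroid of a semicircle lies 4r/(3π) = 0.288601 m from the diameter, here below the top edge, so the centroid depth is h_c = 2.7 + 0.288601 = 2.9886 m.
A = πr²/2 = π × 0.68²/2 = 0.726336 m².
Resultant F = γ·h_c·A = 8.49546 × 2.9886 × 0.726336 = 18.4413 kN.
I_c = (π/8 − 8/(9π))·r⁴ = 0.109757 × 0.68⁴ = 0.0234676 m⁴.
Centre of pressure: y_p = y_c + I_c/(y_c·A) = 2.9886 + 0.0234676/(2.9886 × 0.726336) = 2.9886 + 0.0108109 = 2.99941 m along the plane.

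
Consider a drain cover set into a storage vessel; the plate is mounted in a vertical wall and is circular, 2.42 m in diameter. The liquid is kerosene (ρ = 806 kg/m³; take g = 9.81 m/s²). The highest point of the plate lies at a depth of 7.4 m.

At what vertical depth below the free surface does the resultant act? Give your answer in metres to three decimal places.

h_p = 8.653 m

γ = ρg = 806 × 9.81 / 1000 = 7.90686 kN/m³.
The centroid is at the centre, 1.21 m below the top of the plate, so the centroid depth is h_c = 7.4 + 1.21 = 8.61 m.
A = π(1.21)² = 4.59961 m².
Resultant F = γ·h_c·A = 7.90686 × 8.61 × 4.59961 = 313.133 kN.
I_c = πr⁴/4 = π × 1.21⁴/4 = 1.68357 m⁴.
Centre of pressure: y_p = y_c + I_c/(y_c·A) = 8.61 + 1.68357/(8.61 × 4.59961) = 8.61 + 0.0425116 = 8.65251 m along the plane.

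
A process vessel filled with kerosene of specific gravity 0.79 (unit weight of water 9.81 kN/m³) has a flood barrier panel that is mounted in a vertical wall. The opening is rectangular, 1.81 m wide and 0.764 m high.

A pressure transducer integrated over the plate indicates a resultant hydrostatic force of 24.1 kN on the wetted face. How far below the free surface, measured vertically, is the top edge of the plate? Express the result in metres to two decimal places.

γ = 0.79 × 9.81 = 7.7499 kN/m³.
A = 1.81 × 0.764 = 1.38284 m².
From F = γ·h_c·A, the centroid depth is h_c = 24.1/(7.7499 × 1.38284) = 2.24879 m.
The centroid lies 0.764/2 = 0.382 m below the top edge, so the top edge sits at h_top = 2.24879 − 0.382 = 1.86679 m below the surface.

d_top ≈ 1.87 m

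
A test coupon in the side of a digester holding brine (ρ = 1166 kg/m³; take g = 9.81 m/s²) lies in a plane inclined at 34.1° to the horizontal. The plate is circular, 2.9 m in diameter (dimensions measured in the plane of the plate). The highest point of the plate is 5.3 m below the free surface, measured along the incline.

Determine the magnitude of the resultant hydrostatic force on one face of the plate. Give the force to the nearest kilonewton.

F ≈ 286 kN

γ = ρg = 1166 × 9.81 / 1000 = 11.43846 kN/m³.
Let θ = 34.1° be the plate's angle to the horizontal; measure y along the incline from where the plane meets the free surface. Vertical depth h = y·sinθ with sinθ = 0.560639.
The centroid is at the centre, 1.45 m below the top of the plate, so y_c = 5.3 + 1.45 = 6.75 m and h_c = 6.75 × 0.560639 = 3.78431 m.
A = π(1.45)² = 6.6052 m².
Resultant F = γ·h_c·A = 11.43846 × 3.78431 × 6.6052 = 285.917 kN.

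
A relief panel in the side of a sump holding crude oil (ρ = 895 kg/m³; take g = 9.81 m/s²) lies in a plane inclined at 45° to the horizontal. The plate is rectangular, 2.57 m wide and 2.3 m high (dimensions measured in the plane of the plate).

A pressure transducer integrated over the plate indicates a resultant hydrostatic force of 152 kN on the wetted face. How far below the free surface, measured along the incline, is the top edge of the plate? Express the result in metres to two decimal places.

γ = ρg = 895 × 9.81 / 1000 = 8.77995 kN/m³.
A = 2.57 × 2.3 = 5.911 m².
From F = γ·h_c·A, the centroid depth is h_c = 152/(8.77995 × 5.911) = 2.92881 m.
Let θ = 45° be the plate's angle to the horizontal; measure y along the incline from where the plane meets the free surface. Vertical depth h = y·sinθ with sinθ = 0.707107.
Along the incline, y_c = h_c/sinθ = 2.92881/0.707107 = 4.14196 m.
The centroid lies 2.3/2 = 1.15 m below the top edge, so the top edge sits at y_top = 4.14196 − 1.15 = 2.99196 m along the incline.

y_top ≈ 2.99 m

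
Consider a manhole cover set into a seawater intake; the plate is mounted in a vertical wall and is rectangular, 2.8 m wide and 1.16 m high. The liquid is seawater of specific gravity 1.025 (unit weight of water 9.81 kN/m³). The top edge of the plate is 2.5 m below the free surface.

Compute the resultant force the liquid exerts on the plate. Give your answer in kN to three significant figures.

F ≈ 101 kN

γ = 1.025 × 9.81 = 10.05525 kN/m³.
The centroid lies 1.16/2 = 0.58 m below the top edge, so the centroid depth is h_c = 2.5 + 0.58 = 3.08 m.
A = 2.8 × 1.16 = 3.248 m².
Resultant F = γ·h_c·A = 10.05525 × 3.08 × 3.248 = 100.591 kN.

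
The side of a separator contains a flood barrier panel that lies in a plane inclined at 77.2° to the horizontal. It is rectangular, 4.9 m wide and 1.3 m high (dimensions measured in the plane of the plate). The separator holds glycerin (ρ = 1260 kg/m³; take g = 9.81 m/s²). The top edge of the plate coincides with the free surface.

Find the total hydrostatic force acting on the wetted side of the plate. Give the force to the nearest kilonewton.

γ = ρg = 1260 × 9.81 / 1000 = 12.3606 kN/m³.
Let θ = 77.2° be the plate's angle to the horizontal; measure y along the incline from where the plane meets the free surface. Vertical depth h = y·sinθ with sinθ = 0.975149.
The centroid lies 1.3/2 = 0.65 m below the top edge, so y_c = 0.65 m and h_c = 0.65 × 0.975149 = 0.633847 m.
A = 4.9 × 1.3 = 6.37 m².
Resultant F = γ·h_c·A = 12.3606 × 0.633847 × 6.37 = 49.9072 kN.

F ≈ 50 kN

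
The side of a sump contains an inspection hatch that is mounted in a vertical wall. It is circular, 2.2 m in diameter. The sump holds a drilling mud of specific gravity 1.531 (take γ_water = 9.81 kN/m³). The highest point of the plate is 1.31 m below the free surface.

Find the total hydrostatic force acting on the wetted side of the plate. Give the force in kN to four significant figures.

F ≈ 137.6 kN

γ = 1.531 × 9.81 = 15.01911 kN/m³.
The centroid is at the centre, 1.1 m below the top of the plate, so the centroid depth is h_c = 1.31 + 1.1 = 2.41 m.
A = π(1.1)² = 3.80133 m².
Resultant F = γ·h_c·A = 15.01911 × 2.41 × 3.80133 = 137.593 kN.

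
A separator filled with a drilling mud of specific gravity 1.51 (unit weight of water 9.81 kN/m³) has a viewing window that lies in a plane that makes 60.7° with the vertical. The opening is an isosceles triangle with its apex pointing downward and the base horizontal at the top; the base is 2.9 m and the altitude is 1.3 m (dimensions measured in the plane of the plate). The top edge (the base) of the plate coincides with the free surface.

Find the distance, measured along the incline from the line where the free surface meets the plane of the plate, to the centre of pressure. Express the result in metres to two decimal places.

y_p = 0.65 m

γ = 1.51 × 9.81 = 14.8131 kN/m³.
The plate makes 60.7° with the vertical, i.e. θ = 90° − 60.7° = 29.3° to the horizontal. Measuring y along the incline from the free-surface line, vertical depth h = y·sinθ with sinθ = 0.489382.
With the apex down, the centroid sits h/3 = 1.3/3 = 0.433333 m below the base (the top edge), so y_c = 0.433333 m and h_c = 0.433333 × 0.489382 = 0.212065 m.
A = ½ × 2.9 × 1.3 = 1.885 m².
Resultant F = γ·h_c·A = 14.8131 × 0.212065 × 1.885 = 5.92143 kN.
I_c = b·h³/36 = 2.9 × 1.3³/36 = 0.176981 m⁴.
Centre of pressure: y_p = y_c + I_c/(y_c·A) = 0.433333 + 0.176981/(0.433333 × 1.885) = 0.433333 + 0.216667 = 0.65 m along the plane.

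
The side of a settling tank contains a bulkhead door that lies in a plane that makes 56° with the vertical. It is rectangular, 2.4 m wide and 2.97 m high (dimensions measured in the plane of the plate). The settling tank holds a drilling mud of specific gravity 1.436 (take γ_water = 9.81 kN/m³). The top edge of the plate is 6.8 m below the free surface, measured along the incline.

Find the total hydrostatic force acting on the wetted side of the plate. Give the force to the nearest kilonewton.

γ = 1.436 × 9.81 = 14.08716 kN/m³.
The plate makes 56° with the vertical, i.e. θ = 90° − 56° = 34° to the horizontal. Measuring y along the incline from the free-surface line, vertical depth h = y·sinθ with sinθ = 0.559193.
The centroid lies 2.97/2 = 1.485 m below the top edge, so y_c = 6.8 + 1.485 = 8.285 m and h_c = 8.285 × 0.559193 = 4.63291 m.
A = 2.4 × 2.97 = 7.128 m².
Resultant F = γ·h_c·A = 14.08716 × 4.63291 × 7.128 = 465.206 kN.

F ≈ 465 kN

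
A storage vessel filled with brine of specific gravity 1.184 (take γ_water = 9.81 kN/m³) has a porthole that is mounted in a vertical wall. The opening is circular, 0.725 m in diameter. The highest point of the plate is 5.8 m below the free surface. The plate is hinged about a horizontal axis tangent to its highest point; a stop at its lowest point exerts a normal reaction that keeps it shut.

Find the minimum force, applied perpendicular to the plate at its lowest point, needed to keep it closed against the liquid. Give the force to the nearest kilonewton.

P ≈ 15 kN

γ = 1.184 × 9.81 = 11.61504 kN/m³.
The centroid is at the centre, 0.3625 m below the top of the plate, so the centroid depth is h_c = 5.8 + 0.3625 = 6.1625 m.
A = π(0.3625)² = 0.412825 m².
Resultant F = γ·h_c·A = 11.61504 × 6.1625 × 0.412825 = 29.5491 kN.
I_c = πr⁴/4 = π × 0.3625⁴/4 = 0.0135619 m⁴.
Centre of pressure: y_p = y_c + I_c/(y_c·A) = 6.1625 + 0.0135619/(6.1625 × 0.412825) = 6.1625 + 0.00533086 = 6.16783 m along the plane.
The resultant acts 0.3625 + 0.00533086 = 0.367831 m (along the plate) below the hinge at the top edge, so the moment about the hinge is M = F × 0.367831 = 29.5491 × 0.367831 = 10.8691 kN·m.
A normal force at the bottom, 0.725 m from the hinge, must supply this moment: P = 10.8691/0.725 = 14.9919 kN.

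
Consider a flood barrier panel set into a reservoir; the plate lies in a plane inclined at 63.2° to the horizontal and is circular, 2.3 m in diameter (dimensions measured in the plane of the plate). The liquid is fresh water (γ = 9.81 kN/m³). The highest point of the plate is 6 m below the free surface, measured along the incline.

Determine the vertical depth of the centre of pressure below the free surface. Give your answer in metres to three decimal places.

h_p = 6.423 m

γ = 9.81 kN/m³.
Let θ = 63.2° be the plate's angle to the horizontal; measure y along the incline from where the plane meets the free surface. Vertical depth h = y·sinθ with sinθ = 0.892586.
The centroid is at the centre, 1.15 m below the top of the plate, so y_c = 6 + 1.15 = 7.15 m and h_c = 7.15 × 0.892586 = 6.38199 m.
A = π(1.15)² = 4.15476 m².
Resultant F = γ·h_c·A = 9.81 × 6.38199 × 4.15476 = 260.118 kN.
I_c = πr⁴/4 = π × 1.15⁴/4 = 1.37367 m⁴.
Centre of pressure: y_p = y_c + I_c/(y_c·A) = 7.15 + 1.37367/(7.15 × 4.15476) = 7.15 + 0.0462413 = 7.19624 m along the plane.
Vertically, h_p = y_p·sinθ = 7.19624 × 0.892586 = 6.42326 m.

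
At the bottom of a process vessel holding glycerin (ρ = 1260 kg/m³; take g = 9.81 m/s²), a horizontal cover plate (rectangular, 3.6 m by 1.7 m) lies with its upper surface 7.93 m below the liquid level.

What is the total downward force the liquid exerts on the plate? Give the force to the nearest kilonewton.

γ = ρg = 1260 × 9.81 / 1000 = 12.3606 kN/m³.
The plate is horizontal, so pressure is uniform at p = γ·h = 12.3606 × 7.93 = 98.0196 kN/m².
A = 3.6 × 1.7 = 6.12 m².
F = p·A = 98.0196 × 6.12 = 599.88 kN.

F ≈ 600 kN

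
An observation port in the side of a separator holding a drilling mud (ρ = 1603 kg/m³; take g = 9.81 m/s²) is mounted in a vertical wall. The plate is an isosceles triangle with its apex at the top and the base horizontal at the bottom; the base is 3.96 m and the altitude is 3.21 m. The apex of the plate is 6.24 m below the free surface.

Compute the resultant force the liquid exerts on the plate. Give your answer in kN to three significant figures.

γ = ρg = 1603 × 9.81 / 1000 = 15.72543 kN/m³.
With the apex up, the centroid sits 2h/3 = 2 × 3.21/3 = 2.14 m below the apex, so the centroid depth is h_c = 6.24 + 2.14 = 8.38 m.
A = ½ × 3.96 × 3.21 = 6.3558 m².
Resultant F = γ·h_c·A = 15.72543 × 8.38 × 6.3558 = 837.562 kN.

F ≈ 838 kN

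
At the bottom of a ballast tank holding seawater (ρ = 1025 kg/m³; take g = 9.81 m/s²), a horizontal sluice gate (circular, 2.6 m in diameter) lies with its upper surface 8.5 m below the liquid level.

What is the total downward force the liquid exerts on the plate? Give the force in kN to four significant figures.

F ≈ 453.8 kN

γ = ρg = 1025 × 9.81 / 1000 = 10.05525 kN/m³.
The plate is horizontal, so pressure is uniform at p = γ·h = 10.05525 × 8.5 = 85.4696 kN/m².
A = π(1.3)² = 5.30929 m².
F = p·A = 85.4696 × 5.30929 = 453.783 kN.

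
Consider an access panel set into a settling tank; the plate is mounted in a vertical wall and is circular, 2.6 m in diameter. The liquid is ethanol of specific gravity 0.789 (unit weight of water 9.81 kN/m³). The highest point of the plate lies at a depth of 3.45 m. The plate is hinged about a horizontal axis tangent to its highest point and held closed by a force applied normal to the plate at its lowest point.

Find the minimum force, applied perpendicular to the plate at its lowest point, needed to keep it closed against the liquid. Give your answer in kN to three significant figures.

P ≈ 104 kN

γ = 0.789 × 9.81 = 7.74009 kN/m³.
The centroid is at the centre, 1.3 m below the top of the plate, so the centroid depth is h_c = 3.45 + 1.3 = 4.75 m.
A = π(1.3)² = 5.30929 m².
Resultant F = γ·h_c·A = 7.74009 × 4.75 × 5.30929 = 195.198 kN.
I_c = πr⁴/4 = π × 1.3⁴/4 = 2.24318 m⁴.
Centre of pressure: y_p = y_c + I_c/(y_c·A) = 4.75 + 2.24318/(4.75 × 5.30929) = 4.75 + 0.0889476 = 4.83895 m along the plane.
The resultant acts 1.3 + 0.0889476 = 1.38895 m (along the plate) below the hinge at the top edge, so the moment about the hinge is M = F × 1.38895 = 195.198 × 1.38895 = 271.12 kN·m.
A normal force at the bottom, 2.6 m from the hinge, must supply this moment: P = 271.12/2.6 = 104.277 kN.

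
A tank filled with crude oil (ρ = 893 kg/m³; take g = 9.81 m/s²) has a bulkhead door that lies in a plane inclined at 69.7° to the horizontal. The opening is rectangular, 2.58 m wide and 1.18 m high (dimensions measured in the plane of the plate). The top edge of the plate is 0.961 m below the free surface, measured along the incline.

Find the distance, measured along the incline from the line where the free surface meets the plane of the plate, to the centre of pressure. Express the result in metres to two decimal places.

y_p = 1.63 m

γ = ρg = 893 × 9.81 / 1000 = 8.76033 kN/m³.
Let θ = 69.7° be the plate's angle to the horizontal; measure y along the incline from where the plane meets the free surface. Vertical depth h = y·sinθ with sinθ = 0.937889.
The centroid lies 1.18/2 = 0.59 m below the top edge, so y_c = 0.961 + 0.59 = 1.551 m and h_c = 1.551 × 0.937889 = 1.45467 m.
A = 2.58 × 1.18 = 3.0444 m².
Resultant F = γ·h_c·A = 8.76033 × 1.45467 × 3.0444 = 38.796 kN.
I_c = b·h³/12 = 2.58 × 1.18³/12 = 0.353252 m⁴.
Centre of pressure: y_p = y_c + I_c/(y_c·A) = 1.551 + 0.353252/(1.551 × 3.0444) = 1.551 + 0.074812 = 1.62581 m along the plane.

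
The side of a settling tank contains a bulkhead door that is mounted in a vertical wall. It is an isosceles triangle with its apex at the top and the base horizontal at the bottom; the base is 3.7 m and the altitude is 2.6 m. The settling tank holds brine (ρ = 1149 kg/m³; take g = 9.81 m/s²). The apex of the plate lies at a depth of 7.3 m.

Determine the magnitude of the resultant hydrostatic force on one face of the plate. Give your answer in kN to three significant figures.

γ = ρg = 1149 × 9.81 / 1000 = 11.27169 kN/m³.
With the apex up, the centroid sits 2h/3 = 2 × 2.6/3 = 1.73333 m below the apex, so the centroid depth is h_c = 7.3 + 1.73333 = 9.03333 m.
A = ½ × 3.7 × 2.6 = 4.81 m².
Resultant F = γ·h_c·A = 11.27169 × 9.03333 × 4.81 = 489.759 kN.

F ≈ 490 kN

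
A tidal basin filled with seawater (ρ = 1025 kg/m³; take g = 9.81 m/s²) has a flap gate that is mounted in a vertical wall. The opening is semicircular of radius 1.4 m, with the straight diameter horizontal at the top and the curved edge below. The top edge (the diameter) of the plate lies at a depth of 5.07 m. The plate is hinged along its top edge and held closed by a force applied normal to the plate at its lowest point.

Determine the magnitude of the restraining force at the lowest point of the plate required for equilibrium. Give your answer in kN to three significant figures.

γ = ρg = 1025 × 9.81 / 1000 = 10.05525 kN/m³.
The centroid of a semicircle lies 4r/(3π) = 0.594178 m from the diameter, here below the top edge, so the centroid depth is h_c = 5.07 + 0.594178 = 5.66418 m.
A = πr²/2 = π × 1.4²/2 = 3.07876 m².
Resultant F = γ·h_c·A = 10.05525 × 5.66418 × 3.07876 = 175.35 kN.
I_c = (π/8 − 8/(9π))·r⁴ = 0.109757 × 1.4⁴ = 0.421642 m⁴.
Centre of pressure: y_p = y_c + I_c/(y_c·A) = 5.66418 + 0.421642/(5.66418 × 3.07876) = 5.66418 + 0.0241786 = 5.68836 m along the plane.
The resultant acts 0.594178 + 0.0241786 = 0.618357 m (along the plate) below the hinge at the top edge, so the moment about the hinge is M = F × 0.618357 = 175.35 × 0.618357 = 108.429 kN·m.
A normal force at the bottom, 1.4 m from the hinge, must supply this moment: P = 108.429/1.4 = 77.4493 kN.

P ≈ 77.4 kN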